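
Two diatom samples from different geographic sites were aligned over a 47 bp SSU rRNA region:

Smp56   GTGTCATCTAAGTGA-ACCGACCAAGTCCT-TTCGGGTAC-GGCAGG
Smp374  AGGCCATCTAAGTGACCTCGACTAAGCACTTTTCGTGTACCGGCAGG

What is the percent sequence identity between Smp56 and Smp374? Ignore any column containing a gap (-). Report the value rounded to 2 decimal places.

79.55%

Excluding the 3 gap columns leaves 44 comparable sites.
Differing sites — 1:G/A; 2:T/G; 4:T/C; 17:A/C; 18:C/T; 23:C/T; 27:T/C; 28:C/A; 36:G/T.
35 of the 44 comparable sites match, so the percent identity is 35/44 × 100 = 79.55%.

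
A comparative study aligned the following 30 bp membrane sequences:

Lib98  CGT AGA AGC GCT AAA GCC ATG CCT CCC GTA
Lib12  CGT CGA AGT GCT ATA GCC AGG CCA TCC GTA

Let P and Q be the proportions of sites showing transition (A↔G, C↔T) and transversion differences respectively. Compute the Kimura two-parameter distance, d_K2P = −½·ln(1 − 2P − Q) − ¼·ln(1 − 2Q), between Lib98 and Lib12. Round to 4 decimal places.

The sequences differ at positions 4 (A/C, transversion), 9 (C/T, transition), 14 (A/T, transversion), 20 (T/G, transversion), 24 (T/A, transversion), 25 (C/T, transition).
Of the 6 differences, 2 transitions and 4 transversions over 30 sites: P = 2/30 = 0.066667, Q = 4/30 = 0.133333.
d = −0.5·ln(0.733333) − 0.25·ln(0.733334) = −0.5·(-0.310155) − 0.25·(-0.310154) = 0.2326.

0.2326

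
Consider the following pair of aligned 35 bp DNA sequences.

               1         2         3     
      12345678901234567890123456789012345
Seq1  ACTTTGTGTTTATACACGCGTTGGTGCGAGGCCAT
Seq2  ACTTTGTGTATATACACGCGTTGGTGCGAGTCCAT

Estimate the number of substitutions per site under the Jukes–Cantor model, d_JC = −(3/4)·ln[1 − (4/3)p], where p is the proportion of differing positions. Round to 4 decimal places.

0.0594

Differing sites — 10:T/A; 31:G/T.
p = 2/35 = 0.057143.
d = −0.75 · ln(1 − (4/3)·0.057143) = −0.75 · ln(0.923809) = −0.75 · (-0.079250) = 0.0594.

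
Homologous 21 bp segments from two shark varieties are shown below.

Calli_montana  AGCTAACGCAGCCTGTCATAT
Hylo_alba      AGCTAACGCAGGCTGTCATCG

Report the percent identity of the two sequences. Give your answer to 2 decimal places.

Differing sites — 12:C/G; 20:A/C; 21:T/G.
18 of the 21 sites match, so the percent identity is 18/21 × 100 = 85.71%.

85.71%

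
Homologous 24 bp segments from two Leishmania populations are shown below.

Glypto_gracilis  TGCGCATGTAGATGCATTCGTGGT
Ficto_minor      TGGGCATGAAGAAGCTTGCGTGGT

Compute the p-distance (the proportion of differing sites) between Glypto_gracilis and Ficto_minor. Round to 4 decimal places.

Differing sites — 3:C/G; 9:T/A; 13:T/A; 16:A/T; 18:T/G.
There are 5 differences over 24 sites, so p = 5/24 = 0.2083.

0.2083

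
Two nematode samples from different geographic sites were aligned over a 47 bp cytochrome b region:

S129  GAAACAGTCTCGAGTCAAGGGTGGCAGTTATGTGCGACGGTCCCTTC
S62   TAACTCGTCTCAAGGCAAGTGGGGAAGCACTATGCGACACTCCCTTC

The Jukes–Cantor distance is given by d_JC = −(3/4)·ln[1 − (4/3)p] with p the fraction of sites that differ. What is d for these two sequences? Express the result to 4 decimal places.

Mismatches occur at site 1 (G/T), site 4 (A/C), site 5 (C/T), site 6 (A/C), site 12 (G/A), site 15 (T/G), site 20 (G/T), site 22 (T/G), site 25 (C/A), site 28 (T/C), site 29 (T/A), site 30 (A/C), site 32 (G/A), site 39 (G/A), site 40 (G/C).
p = 15/47 = 0.319149.
d = −0.75 · ln(1 − (4/3)·0.319149) = −0.75 · ln(0.574468) = −0.75 · (-0.554311) = 0.4157.

0.4157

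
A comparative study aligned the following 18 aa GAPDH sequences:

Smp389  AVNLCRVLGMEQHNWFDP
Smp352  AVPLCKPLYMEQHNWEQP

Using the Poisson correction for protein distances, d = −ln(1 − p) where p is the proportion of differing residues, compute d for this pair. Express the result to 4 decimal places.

The sequences differ at positions 3 (N/P), 6 (R/K), 7 (V/P), 9 (G/Y), 16 (F/E), 17 (D/Q).
p = 6/18 = 0.333333.
d = −ln(1 − 0.333333) = −ln(0.666667) = 0.4055.

0.4055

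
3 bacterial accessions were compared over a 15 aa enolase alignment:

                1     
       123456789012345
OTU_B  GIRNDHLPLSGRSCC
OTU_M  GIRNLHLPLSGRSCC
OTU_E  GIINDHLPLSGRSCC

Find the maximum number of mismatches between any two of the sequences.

Pairwise Hamming distances:
  OTU_B vs OTU_M: 1
  OTU_B vs OTU_E: 1
  OTU_M vs OTU_E: 2
The largest is 2, between OTU_M and OTU_E.

2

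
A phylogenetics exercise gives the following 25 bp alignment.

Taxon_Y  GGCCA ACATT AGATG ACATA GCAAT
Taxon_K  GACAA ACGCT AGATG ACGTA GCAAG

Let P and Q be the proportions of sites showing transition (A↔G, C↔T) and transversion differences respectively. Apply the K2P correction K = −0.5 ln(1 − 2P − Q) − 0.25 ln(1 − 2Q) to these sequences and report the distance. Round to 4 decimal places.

The sequences differ at positions 2 (G/A, transition), 4 (C/A, transversion), 8 (A/G, transition), 9 (T/C, transition), 18 (A/G, transition), 25 (T/G, transversion).
Of the 6 differences, 4 transitions and 2 transversions over 25 sites: P = 4/25 = 0.160000, Q = 2/25 = 0.080000.
d = −0.5·ln(0.600000) − 0.25·ln(0.840000) = −0.5·(-0.510826) − 0.25·(-0.174353) = 0.2990.

0.2990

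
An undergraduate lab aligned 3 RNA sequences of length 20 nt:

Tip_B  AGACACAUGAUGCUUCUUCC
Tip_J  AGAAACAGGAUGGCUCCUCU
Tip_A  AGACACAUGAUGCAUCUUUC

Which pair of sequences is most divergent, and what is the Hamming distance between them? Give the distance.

Pairwise Hamming distances:
  Tip_B vs Tip_J: 6
  Tip_B vs Tip_A: 2
  Tip_J vs Tip_A: 7
The largest is 7, between Tip_J and Tip_A.

7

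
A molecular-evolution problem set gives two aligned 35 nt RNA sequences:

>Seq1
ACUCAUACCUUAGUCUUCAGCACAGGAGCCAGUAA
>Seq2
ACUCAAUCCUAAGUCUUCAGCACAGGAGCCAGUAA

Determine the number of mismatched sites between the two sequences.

3

The sequences differ at positions 6 (U/A), 7 (A/U), 11 (U/A).
That gives 3 mismatches out of 35 aligned sites, so the Hamming distance is 3.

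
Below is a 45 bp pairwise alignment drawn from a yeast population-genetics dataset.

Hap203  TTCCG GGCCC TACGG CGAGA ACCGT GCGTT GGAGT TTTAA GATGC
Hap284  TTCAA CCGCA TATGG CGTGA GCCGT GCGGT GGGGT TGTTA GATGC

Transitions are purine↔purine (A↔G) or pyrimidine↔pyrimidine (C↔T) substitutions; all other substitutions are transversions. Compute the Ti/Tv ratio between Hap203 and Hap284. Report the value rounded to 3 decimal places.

0.444

Differing sites — 4:C/A (Tv); 5:G/A (Ti); 6:G/C (Tv); 7:G/C (Tv); 8:C/G (Tv); 10:C/A (Tv); 13:C/T (Ti); 18:A/T (Tv); 21:A/G (Ti); 29:T/G (Tv); 33:A/G (Ti); 37:T/G (Tv); 39:A/T (Tv).
Of the 13 differences, 4 transitions and 9 transversions, so Ti/Tv = 4/9 = 0.444.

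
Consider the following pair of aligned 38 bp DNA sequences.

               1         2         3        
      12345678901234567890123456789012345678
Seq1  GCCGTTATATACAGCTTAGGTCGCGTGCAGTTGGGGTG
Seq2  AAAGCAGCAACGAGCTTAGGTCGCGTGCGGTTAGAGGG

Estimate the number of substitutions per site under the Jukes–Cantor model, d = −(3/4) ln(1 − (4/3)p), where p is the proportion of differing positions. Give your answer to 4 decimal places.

The sequences differ at positions 1 (G/A), 2 (C/A), 3 (C/A), 5 (T/C), 6 (T/A), 7 (A/G), 8 (T/C), 10 (T/A), 11 (A/C), 12 (C/G), 29 (A/G), 33 (G/A), 35 (G/A), 37 (T/G).
p = 14/38 = 0.368421.
d = −0.75 · ln(1 − (4/3)·0.368421) = −0.75 · ln(0.508772) = −0.75 · (-0.675755) = 0.5068.

0.5068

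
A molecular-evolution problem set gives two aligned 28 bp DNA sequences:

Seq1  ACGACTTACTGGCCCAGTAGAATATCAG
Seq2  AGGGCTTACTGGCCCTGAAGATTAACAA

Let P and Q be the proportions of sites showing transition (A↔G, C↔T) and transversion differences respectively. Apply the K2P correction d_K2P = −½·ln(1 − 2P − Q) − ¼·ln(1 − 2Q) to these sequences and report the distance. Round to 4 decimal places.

0.3043

The sequences differ at positions 2 (C/G, transversion), 4 (A/G, transition), 16 (A/T, transversion), 18 (T/A, transversion), 22 (A/T, transversion), 25 (T/A, transversion), 28 (G/A, transition).
Of the 7 differences, 2 transitions and 5 transversions over 28 sites: P = 2/28 = 0.071429, Q = 5/28 = 0.178571.
d = −0.5·ln(0.678571) − 0.25·ln(0.642858) = −0.5·(-0.387766) − 0.25·(-0.441831) = 0.3043.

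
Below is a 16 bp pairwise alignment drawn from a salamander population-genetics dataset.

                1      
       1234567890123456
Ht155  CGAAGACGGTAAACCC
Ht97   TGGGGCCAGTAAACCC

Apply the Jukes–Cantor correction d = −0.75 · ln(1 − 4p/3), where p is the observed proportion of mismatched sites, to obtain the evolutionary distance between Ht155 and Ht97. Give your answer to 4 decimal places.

0.4042

Mismatches occur at site 1 (C↔T), site 3 (A↔G), site 4 (A↔G), site 6 (A↔C), site 8 (G↔A).
p = 5/16 = 0.312500.
d = −0.75 · ln(1 − (4/3)·0.312500) = −0.75 · ln(0.583333) = −0.75 · (-0.538997) = 0.4042.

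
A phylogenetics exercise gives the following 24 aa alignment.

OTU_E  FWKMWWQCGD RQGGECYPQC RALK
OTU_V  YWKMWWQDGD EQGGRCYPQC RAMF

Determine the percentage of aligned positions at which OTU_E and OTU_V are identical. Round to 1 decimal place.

75.0%

Mismatches occur at site 1 (F/Y), site 8 (C/D), site 11 (R/E), site 15 (E/R), site 23 (L/M), site 24 (K/F).
18 of the 24 sites match, so the percent identity is 18/24 × 100 = 75.0%.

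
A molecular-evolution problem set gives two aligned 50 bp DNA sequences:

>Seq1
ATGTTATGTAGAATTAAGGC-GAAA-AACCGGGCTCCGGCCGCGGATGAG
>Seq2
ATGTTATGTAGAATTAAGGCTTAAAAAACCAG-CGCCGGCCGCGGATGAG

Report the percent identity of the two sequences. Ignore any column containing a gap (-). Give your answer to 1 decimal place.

93.6%

Excluding the 3 gap columns leaves 47 comparable sites.
Mismatches occur at site 22 (G↔T), site 31 (G↔A), site 35 (T↔G).
44 of the 47 comparable sites match, so the percent identity is 44/47 × 100 = 93.6%.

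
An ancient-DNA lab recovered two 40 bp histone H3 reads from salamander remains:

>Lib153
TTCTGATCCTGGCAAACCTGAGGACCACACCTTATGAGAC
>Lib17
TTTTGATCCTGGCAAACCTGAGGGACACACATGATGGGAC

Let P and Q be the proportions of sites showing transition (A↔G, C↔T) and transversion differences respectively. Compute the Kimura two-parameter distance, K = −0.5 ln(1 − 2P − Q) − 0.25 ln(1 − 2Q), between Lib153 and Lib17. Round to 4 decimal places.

The sequences differ at positions 3 (C/T, transition), 24 (A/G, transition), 25 (C/A, transversion), 31 (C/A, transversion), 33 (T/G, transversion), 37 (A/G, transition).
Of the 6 differences, 3 transitions and 3 transversions over 40 sites: P = 3/40 = 0.075000, Q = 3/40 = 0.075000.
d = −0.5·ln(0.775000) − 0.25·ln(0.850000) = −0.5·(-0.254892) − 0.25·(-0.162519) = 0.1681.

0.1681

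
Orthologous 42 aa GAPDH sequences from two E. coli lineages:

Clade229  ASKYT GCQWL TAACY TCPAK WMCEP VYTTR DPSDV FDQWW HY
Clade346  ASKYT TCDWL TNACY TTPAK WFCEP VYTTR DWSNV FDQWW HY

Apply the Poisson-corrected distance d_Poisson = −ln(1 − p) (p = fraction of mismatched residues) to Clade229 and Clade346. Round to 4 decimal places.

0.1823

Mismatches occur at site 6 (G/T), site 8 (Q/D), site 12 (A/N), site 17 (C/T), site 22 (M/F), site 32 (P/W), site 34 (D/N).
p = 7/42 = 0.166667.
d = −ln(1 − 0.166667) = −ln(0.833333) = 0.1823.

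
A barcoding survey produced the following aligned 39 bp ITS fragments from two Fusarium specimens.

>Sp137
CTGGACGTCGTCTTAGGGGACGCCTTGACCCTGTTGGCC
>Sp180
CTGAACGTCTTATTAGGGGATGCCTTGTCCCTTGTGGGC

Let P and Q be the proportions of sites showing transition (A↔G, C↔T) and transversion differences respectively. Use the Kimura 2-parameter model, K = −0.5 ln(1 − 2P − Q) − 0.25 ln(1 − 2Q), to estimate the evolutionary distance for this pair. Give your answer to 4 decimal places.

Differing sites — 4:G/A (Ti); 10:G/T (Tv); 12:C/A (Tv); 21:C/T (Ti); 28:A/T (Tv); 33:G/T (Tv); 34:T/G (Tv); 38:C/G (Tv).
Of the 8 differences, 2 transitions and 6 transversions over 39 sites: P = 2/39 = 0.051282, Q = 6/39 = 0.153846.
d = −0.5·ln(0.743590) − 0.25·ln(0.692308) = −0.5·(-0.296265) − 0.25·(-0.367724) = 0.2401.

0.2401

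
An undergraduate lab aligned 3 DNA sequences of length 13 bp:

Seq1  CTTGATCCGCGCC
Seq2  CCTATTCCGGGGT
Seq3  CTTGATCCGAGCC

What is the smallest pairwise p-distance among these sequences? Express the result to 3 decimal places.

0.077

Pairwise Hamming distances:
  Seq1 vs Seq2: 6
  Seq1 vs Seq3: 1
  Seq2 vs Seq3: 6
The smallest is 1 mismatch, between Seq1 and Seq3; p = 1/13 = 0.077.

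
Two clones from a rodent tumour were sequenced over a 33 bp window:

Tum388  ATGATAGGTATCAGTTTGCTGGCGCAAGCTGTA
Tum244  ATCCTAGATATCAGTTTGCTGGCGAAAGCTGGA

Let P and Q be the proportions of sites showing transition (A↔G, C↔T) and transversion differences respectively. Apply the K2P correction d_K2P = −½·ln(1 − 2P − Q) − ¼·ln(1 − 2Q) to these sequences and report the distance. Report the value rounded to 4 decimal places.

Differing sites — 3:G/C (Tv); 4:A/C (Tv); 8:G/A (Ti); 25:C/A (Tv); 32:T/G (Tv).
Of the 5 differences, 1 transition and 4 transversions over 33 sites: P = 1/33 = 0.030303, Q = 4/33 = 0.121212.
d = −0.5·ln(0.818182) − 0.25·ln(0.757576) = −0.5·(-0.200670) − 0.25·(-0.277631) = 0.1697.

0.1697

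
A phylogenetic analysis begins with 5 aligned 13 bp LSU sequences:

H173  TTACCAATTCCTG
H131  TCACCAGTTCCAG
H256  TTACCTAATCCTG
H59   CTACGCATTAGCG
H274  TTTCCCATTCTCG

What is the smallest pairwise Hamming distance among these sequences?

2

Pairwise Hamming distances:
  H173 vs H131: 3
  H173 vs H256: 2
  H173 vs H59: 6
  H173 vs H274: 4
  H131 vs H256: 5
  H131 vs H59: 8
  H131 vs H274: 6
  H256 vs H59: 7
  H256 vs H274: 5
  H59 vs H274: 5
The smallest is 2, between H173 and H256.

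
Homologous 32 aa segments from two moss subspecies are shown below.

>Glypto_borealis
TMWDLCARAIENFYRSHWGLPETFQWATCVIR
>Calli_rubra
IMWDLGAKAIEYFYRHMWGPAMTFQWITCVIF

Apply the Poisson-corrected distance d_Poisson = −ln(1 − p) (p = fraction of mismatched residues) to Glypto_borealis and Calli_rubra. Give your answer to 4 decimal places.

Differing sites — 1:T/I; 6:C/G; 8:R/K; 12:N/Y; 16:S/H; 17:H/M; 20:L/P; 21:P/A; 22:E/M; 27:A/I; 32:R/F.
p = 11/32 = 0.343750.
d = −ln(1 − 0.343750) = −ln(0.656250) = 0.4212.

0.4212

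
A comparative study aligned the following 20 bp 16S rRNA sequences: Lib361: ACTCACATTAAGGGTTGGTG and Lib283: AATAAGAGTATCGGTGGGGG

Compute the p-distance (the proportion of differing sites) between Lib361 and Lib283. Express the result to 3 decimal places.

Mismatches occur at site 2 (C/A), site 4 (C/A), site 6 (C/G), site 8 (T/G), site 11 (A/T), site 12 (G/C), site 16 (T/G), site 19 (T/G).
There are 8 differences over 20 sites, so p = 8/20 = 0.400.

0.400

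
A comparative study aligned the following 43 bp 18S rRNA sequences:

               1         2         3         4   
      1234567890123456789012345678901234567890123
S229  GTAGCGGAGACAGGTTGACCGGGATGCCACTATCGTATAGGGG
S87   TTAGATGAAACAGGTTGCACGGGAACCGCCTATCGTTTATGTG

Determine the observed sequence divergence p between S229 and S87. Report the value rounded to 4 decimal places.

Mismatches occur at site 1 (G↔T), site 5 (C↔A), site 6 (G↔T), site 9 (G↔A), site 18 (A↔C), site 19 (C↔A), site 25 (T↔A), site 26 (G↔C), site 28 (C↔G), site 29 (A↔C), site 37 (A↔T), site 40 (G↔T), site 42 (G↔T).
There are 13 differences over 43 sites, so p = 13/43 = 0.3023.

0.3023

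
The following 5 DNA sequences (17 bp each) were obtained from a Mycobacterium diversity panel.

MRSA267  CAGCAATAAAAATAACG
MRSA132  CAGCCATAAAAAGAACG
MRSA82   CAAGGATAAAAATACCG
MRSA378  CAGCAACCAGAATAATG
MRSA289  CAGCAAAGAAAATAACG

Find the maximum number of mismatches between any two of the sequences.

Pairwise Hamming distances:
  MRSA267 vs MRSA132: 2
  MRSA267 vs MRSA82: 4
  MRSA267 vs MRSA378: 4
  MRSA267 vs MRSA289: 2
  MRSA132 vs MRSA82: 5
  MRSA132 vs MRSA378: 6
  MRSA132 vs MRSA289: 4
  MRSA82 vs MRSA378: 8
  MRSA82 vs MRSA289: 6
  MRSA378 vs MRSA289: 4
The largest is 8, between MRSA82 and MRSA378.

8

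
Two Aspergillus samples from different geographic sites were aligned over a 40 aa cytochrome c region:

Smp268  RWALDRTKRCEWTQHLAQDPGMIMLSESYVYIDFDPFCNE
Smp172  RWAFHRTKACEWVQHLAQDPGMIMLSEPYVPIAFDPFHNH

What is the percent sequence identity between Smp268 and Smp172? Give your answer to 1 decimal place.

77.5%

Mismatches occur at site 4 (L→F), site 5 (D→H), site 9 (R→A), site 13 (T→V), site 28 (S→P), site 31 (Y→P), site 33 (D→A), site 38 (C→H), site 40 (E→H).
31 of the 40 sites match, so the percent identity is 31/40 × 100 = 77.5%.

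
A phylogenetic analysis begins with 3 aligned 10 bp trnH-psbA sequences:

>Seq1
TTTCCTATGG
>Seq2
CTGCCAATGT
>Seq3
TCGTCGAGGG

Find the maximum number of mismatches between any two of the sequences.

Pairwise Hamming distances:
  Seq1 vs Seq2: 4
  Seq1 vs Seq3: 5
  Seq2 vs Seq3: 6
The largest is 6, between Seq2 and Seq3.

6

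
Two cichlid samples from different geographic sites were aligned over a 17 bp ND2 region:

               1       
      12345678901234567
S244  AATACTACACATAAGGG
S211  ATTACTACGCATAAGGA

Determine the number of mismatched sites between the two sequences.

3

Mismatches occur at site 2 (A/T), site 9 (A/G), site 17 (G/A).
That gives 3 mismatches out of 17 aligned sites, so the Hamming distance is 3.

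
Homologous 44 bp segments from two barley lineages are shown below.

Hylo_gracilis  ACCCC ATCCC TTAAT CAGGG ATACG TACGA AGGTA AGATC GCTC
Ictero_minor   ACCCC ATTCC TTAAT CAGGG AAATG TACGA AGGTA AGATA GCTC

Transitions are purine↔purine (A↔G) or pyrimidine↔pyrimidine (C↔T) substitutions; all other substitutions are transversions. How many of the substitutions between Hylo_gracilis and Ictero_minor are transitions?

2

Mismatches occur at site 8 (C↔T, transition), site 22 (T↔A, transversion), site 24 (C↔T, transition), site 40 (C↔A, transversion).
Of the 4 differences, 2 transitions and 2 transversions, so the answer is 2.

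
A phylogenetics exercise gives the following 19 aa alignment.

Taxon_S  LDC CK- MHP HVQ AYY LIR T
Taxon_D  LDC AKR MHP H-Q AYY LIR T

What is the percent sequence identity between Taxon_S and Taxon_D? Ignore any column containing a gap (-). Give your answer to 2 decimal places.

Excluding the 2 gap columns leaves 17 comparable sites.
Differing sites — 4:C/A.
16 of the 17 comparable sites match, so the percent identity is 16/17 × 100 = 94.12%.

94.12%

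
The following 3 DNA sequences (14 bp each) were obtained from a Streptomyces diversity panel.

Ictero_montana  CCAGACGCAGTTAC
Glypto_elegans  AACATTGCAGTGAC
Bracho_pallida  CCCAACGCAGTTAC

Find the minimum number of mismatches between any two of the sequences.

2

Pairwise Hamming distances:
  Ictero_montana vs Glypto_elegans: 7
  Ictero_montana vs Bracho_pallida: 2
  Glypto_elegans vs Bracho_pallida: 5
The smallest is 2, between Ictero_montana and Bracho_pallida.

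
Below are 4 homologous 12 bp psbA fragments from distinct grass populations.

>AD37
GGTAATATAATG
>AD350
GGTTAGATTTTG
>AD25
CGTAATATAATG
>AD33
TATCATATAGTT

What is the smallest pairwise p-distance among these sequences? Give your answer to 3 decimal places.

Pairwise Hamming distances:
  AD37 vs AD350: 4
  AD37 vs AD25: 1
  AD37 vs AD33: 5
  AD350 vs AD25: 5
  AD350 vs AD33: 7
  AD25 vs AD33: 5
The smallest is 1 mismatch, between AD37 and AD25; p = 1/12 = 0.083.

0.083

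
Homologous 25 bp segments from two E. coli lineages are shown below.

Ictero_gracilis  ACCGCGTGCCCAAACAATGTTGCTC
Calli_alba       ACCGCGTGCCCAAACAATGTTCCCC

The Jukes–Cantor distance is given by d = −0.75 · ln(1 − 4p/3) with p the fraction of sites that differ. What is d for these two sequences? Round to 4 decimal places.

0.0846

Differing sites — 22:G/C; 24:T/C.
p = 2/25 = 0.080000.
d = −0.75 · ln(1 − (4/3)·0.080000) = −0.75 · ln(0.893333) = −0.75 · (-0.112796) = 0.0846.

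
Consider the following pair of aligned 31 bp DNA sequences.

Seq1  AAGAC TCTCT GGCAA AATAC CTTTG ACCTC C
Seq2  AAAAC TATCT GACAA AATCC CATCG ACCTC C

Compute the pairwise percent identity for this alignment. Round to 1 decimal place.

Mismatches occur at site 3 (G↔A), site 7 (C↔A), site 12 (G↔A), site 19 (A↔C), site 22 (T↔A), site 24 (T↔C).
25 of the 31 sites match, so the percent identity is 25/31 × 100 = 80.6%.

80.6%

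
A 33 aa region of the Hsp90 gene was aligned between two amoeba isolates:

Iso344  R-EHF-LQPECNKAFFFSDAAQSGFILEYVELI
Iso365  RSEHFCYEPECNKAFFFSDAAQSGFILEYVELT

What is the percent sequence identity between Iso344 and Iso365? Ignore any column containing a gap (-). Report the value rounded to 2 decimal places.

Excluding the 2 gap columns leaves 31 comparable sites.
Mismatches occur at site 7 (L→Y), site 8 (Q→E), site 33 (I→T).
28 of the 31 comparable sites match, so the percent identity is 28/31 × 100 = 90.32%.

90.32%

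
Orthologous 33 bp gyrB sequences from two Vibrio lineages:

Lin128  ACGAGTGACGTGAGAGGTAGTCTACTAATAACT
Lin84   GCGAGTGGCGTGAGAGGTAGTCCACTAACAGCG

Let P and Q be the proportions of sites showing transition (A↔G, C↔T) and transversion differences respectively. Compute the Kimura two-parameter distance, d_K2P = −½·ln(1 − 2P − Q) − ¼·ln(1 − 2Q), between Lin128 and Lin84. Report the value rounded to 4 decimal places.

Differing sites — 1:A/G (Ti); 8:A/G (Ti); 23:T/C (Ti); 29:T/C (Ti); 31:A/G (Ti); 33:T/G (Tv).
Of the 6 differences, 5 transitions and 1 transversion over 33 sites: P = 5/33 = 0.151515, Q = 1/33 = 0.030303.
d = −0.5·ln(0.666667) − 0.25·ln(0.939394) = −0.5·(-0.405465) − 0.25·(-0.062520) = 0.2184.

0.2184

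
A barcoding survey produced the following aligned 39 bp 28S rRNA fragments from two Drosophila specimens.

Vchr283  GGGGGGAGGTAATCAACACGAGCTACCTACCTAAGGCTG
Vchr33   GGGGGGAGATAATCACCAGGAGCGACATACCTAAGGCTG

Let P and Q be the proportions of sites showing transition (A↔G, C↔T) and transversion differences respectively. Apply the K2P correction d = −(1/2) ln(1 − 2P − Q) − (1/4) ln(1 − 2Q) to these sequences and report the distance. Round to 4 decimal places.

0.1409

The sequences differ at positions 9 (G/A, transition), 16 (A/C, transversion), 19 (C/G, transversion), 24 (T/G, transversion), 27 (C/A, transversion).
Of the 5 differences, 1 transition and 4 transversions over 39 sites: P = 1/39 = 0.025641, Q = 4/39 = 0.102564.
d = −0.5·ln(0.846154) − 0.25·ln(0.794872) = −0.5·(-0.167054) − 0.25·(-0.229574) = 0.1409.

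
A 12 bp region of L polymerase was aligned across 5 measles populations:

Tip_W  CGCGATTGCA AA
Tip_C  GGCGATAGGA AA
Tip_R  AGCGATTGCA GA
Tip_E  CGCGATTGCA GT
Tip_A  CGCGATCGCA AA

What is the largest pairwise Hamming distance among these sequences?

5

Pairwise Hamming distances:
  Tip_W vs Tip_C: 3
  Tip_W vs Tip_R: 2
  Tip_W vs Tip_E: 2
  Tip_W vs Tip_A: 1
  Tip_C vs Tip_R: 4
  Tip_C vs Tip_E: 5
  Tip_C vs Tip_A: 3
  Tip_R vs Tip_E: 2
  Tip_R vs Tip_A: 3
  Tip_E vs Tip_A: 3
The largest is 5, between Tip_C and Tip_E.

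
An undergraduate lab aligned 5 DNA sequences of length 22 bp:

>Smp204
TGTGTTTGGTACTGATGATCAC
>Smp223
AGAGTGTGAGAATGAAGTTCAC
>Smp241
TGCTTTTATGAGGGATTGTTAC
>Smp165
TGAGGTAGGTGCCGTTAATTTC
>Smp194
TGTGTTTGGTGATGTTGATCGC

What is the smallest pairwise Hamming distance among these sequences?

4

Pairwise Hamming distances:
  Smp204 vs Smp223: 8
  Smp204 vs Smp241: 10
  Smp204 vs Smp165: 9
  Smp204 vs Smp194: 4
  Smp223 vs Smp241: 12
  Smp223 vs Smp165: 15
  Smp223 vs Smp194: 10
  Smp241 vs Smp165: 14
  Smp241 vs Smp194: 13
  Smp165 vs Smp194: 8
The smallest is 4, between Smp204 and Smp194.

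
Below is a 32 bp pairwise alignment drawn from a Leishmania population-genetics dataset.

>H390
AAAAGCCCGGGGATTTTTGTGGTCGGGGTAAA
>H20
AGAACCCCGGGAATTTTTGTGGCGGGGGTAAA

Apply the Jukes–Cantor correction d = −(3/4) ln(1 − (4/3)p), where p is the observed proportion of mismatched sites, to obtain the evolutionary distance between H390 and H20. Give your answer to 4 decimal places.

Differing sites — 2:A/G; 5:G/C; 12:G/A; 23:T/C; 24:C/G.
p = 5/32 = 0.156250.
d = −0.75 · ln(1 − (4/3)·0.156250) = −0.75 · ln(0.791667) = −0.75 · (-0.233614) = 0.1752.

0.1752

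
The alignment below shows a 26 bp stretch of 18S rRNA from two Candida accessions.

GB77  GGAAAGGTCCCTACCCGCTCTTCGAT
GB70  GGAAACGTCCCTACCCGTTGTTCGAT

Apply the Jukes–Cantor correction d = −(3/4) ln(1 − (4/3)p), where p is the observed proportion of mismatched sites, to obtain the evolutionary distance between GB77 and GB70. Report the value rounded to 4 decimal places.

Mismatches occur at site 6 (G→C), site 18 (C→T), site 20 (C→G).
p = 3/26 = 0.115385.
d = −0.75 · ln(1 − (4/3)·0.115385) = −0.75 · ln(0.846153) = −0.75 · (-0.167055) = 0.1253.

0.1253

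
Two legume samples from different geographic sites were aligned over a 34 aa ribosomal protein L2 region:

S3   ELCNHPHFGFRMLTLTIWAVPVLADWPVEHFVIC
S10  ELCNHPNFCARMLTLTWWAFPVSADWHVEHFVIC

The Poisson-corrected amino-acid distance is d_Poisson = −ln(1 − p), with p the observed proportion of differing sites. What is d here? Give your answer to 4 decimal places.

Differing sites — 7:H/N; 9:G/C; 10:F/A; 17:I/W; 20:V/F; 23:L/S; 27:P/H.
p = 7/34 = 0.205882.
d = −ln(1 − 0.205882) = −ln(0.794118) = 0.2305.

0.2305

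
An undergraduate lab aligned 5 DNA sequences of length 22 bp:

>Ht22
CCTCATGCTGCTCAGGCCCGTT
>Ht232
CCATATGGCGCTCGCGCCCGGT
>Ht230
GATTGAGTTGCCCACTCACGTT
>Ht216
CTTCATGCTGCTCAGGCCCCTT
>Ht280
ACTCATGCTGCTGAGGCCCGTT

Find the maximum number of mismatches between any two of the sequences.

Pairwise Hamming distances:
  Ht22 vs Ht232: 7
  Ht22 vs Ht230: 10
  Ht22 vs Ht216: 2
  Ht22 vs Ht280: 2
  Ht232 vs Ht230: 12
  Ht232 vs Ht216: 9
  Ht232 vs Ht280: 9
  Ht230 vs Ht216: 11
  Ht230 vs Ht280: 11
  Ht216 vs Ht280: 4
The largest is 12, between Ht232 and Ht230.

12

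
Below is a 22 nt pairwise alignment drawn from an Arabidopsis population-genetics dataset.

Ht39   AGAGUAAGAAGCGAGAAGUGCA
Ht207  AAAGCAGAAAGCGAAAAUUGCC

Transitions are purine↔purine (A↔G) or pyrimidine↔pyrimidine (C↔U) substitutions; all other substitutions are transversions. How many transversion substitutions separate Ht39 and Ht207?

2

Mismatches occur at site 2 (G→A, transition), site 5 (U→C, transition), site 7 (A→G, transition), site 8 (G→A, transition), site 15 (G→A, transition), site 18 (G→U, transversion), site 22 (A→C, transversion).
Of the 7 differences, 5 transitions and 2 transversions, so the answer is 2.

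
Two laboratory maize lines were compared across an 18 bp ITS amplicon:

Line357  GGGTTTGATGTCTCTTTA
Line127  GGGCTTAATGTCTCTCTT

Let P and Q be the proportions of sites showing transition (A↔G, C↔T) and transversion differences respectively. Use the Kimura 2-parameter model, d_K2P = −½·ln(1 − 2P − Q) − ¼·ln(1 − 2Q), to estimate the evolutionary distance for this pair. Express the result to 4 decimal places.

0.2757

Differing sites — 4:T/C (Ti); 7:G/A (Ti); 16:T/C (Ti); 18:A/T (Tv).
Of the 4 differences, 3 transitions and 1 transversion over 18 sites: P = 3/18 = 0.166667, Q = 1/18 = 0.055556.
d = −0.5·ln(0.611110) − 0.25·ln(0.888888) = −0.5·(-0.492478) − 0.25·(-0.117784) = 0.2757.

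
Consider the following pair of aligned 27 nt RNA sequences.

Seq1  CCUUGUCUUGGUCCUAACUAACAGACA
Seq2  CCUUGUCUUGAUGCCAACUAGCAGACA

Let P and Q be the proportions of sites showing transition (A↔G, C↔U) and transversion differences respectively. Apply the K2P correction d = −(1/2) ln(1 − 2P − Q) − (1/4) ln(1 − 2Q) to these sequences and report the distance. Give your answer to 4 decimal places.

0.1693

The sequences differ at positions 11 (G/A, transition), 13 (C/G, transversion), 15 (U/C, transition), 21 (A/G, transition).
Of the 4 differences, 3 transitions and 1 transversion over 27 sites: P = 3/27 = 0.111111, Q = 1/27 = 0.037037.
d = −0.5·ln(0.740741) − 0.25·ln(0.925926) = −0.5·(-0.300104) − 0.25·(-0.076961) = 0.1693.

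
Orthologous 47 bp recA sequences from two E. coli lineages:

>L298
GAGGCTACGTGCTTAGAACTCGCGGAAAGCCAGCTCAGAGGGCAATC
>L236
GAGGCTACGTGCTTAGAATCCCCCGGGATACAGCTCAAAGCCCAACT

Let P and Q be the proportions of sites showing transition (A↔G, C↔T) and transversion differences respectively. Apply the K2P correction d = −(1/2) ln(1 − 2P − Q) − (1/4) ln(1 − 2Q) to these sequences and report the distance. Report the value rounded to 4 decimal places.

0.3509

Mismatches occur at site 19 (C→T, transition), site 20 (T→C, transition), site 22 (G→C, transversion), site 24 (G→C, transversion), site 26 (A→G, transition), site 27 (A→G, transition), site 29 (G→T, transversion), site 30 (C→A, transversion), site 38 (G→A, transition), site 41 (G→C, transversion), site 42 (G→C, transversion), site 46 (T→C, transition), site 47 (C→T, transition).
Of the 13 differences, 7 transitions and 6 transversions over 47 sites: P = 7/47 = 0.148936, Q = 6/47 = 0.127660.
d = −0.5·ln(0.574468) − 0.25·ln(0.744680) = −0.5·(-0.554311) − 0.25·(-0.294801) = 0.3509.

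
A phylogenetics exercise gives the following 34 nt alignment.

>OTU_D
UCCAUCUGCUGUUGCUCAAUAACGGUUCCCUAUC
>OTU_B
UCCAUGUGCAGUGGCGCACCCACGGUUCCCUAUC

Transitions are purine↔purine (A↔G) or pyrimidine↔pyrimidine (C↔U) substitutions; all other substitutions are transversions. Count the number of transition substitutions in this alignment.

1

Mismatches occur at site 6 (C↔G, transversion), site 10 (U↔A, transversion), site 13 (U↔G, transversion), site 16 (U↔G, transversion), site 19 (A↔C, transversion), site 20 (U↔C, transition), site 21 (A↔C, transversion).
Of the 7 differences, 1 transition and 6 transversions, so the answer is 1.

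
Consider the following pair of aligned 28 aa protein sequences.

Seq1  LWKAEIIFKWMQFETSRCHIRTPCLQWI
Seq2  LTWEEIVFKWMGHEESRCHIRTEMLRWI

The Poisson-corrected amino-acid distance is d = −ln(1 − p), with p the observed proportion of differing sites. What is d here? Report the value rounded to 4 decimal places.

0.4418

Differing sites — 2:W/T; 3:K/W; 4:A/E; 7:I/V; 12:Q/G; 13:F/H; 15:T/E; 23:P/E; 24:C/M; 26:Q/R.
p = 10/28 = 0.357143.
d = −ln(1 − 0.357143) = −ln(0.642857) = 0.4418.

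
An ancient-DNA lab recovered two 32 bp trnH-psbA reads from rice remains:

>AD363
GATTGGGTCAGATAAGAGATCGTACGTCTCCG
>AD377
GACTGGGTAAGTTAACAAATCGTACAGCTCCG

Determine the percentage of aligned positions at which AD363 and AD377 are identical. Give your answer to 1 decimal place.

The sequences differ at positions 3 (T/C), 9 (C/A), 12 (A/T), 16 (G/C), 18 (G/A), 26 (G/A), 27 (T/G).
25 of the 32 sites match, so the percent identity is 25/32 × 100 = 78.1%.

78.1%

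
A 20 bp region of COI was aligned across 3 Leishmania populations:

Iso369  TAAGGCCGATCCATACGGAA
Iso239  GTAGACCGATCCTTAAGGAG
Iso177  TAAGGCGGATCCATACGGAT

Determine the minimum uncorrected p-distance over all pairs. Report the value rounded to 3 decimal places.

Pairwise Hamming distances:
  Iso369 vs Iso239: 6
  Iso369 vs Iso177: 2
  Iso239 vs Iso177: 7
The smallest is 2 mismatches, between Iso369 and Iso177; p = 2/20 = 0.100.

0.100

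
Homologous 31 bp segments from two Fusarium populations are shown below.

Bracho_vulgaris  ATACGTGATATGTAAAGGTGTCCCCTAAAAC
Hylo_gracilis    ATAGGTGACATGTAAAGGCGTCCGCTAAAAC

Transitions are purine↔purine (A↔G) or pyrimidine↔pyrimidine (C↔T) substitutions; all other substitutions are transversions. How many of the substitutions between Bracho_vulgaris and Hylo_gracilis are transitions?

2

Differing sites — 4:C/G (Tv); 9:T/C (Ti); 19:T/C (Ti); 24:C/G (Tv).
Of the 4 differences, 2 transitions and 2 transversions, so the answer is 2.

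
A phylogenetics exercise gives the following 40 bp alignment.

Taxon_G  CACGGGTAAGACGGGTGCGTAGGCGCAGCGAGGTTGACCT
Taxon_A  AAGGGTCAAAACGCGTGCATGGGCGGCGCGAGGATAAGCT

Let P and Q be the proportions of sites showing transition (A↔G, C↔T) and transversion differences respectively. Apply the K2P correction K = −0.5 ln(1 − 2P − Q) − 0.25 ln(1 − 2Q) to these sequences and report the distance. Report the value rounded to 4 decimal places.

Mismatches occur at site 1 (C→A, transversion), site 3 (C→G, transversion), site 6 (G→T, transversion), site 7 (T→C, transition), site 10 (G→A, transition), site 14 (G→C, transversion), site 19 (G→A, transition), site 21 (A→G, transition), site 26 (C→G, transversion), site 27 (A→C, transversion), site 34 (T→A, transversion), site 36 (G→A, transition), site 38 (C→G, transversion).
Of the 13 differences, 5 transitions and 8 transversions over 40 sites: P = 5/40 = 0.125000, Q = 8/40 = 0.200000.
d = −0.5·ln(0.550000) − 0.25·ln(0.600000) = −0.5·(-0.597837) − 0.25·(-0.510826) = 0.4266.

0.4266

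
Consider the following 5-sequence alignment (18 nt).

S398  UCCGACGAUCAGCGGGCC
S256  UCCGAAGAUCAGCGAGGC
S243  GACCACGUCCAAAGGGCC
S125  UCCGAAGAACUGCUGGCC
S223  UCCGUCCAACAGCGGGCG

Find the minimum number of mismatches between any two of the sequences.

3

Pairwise Hamming distances:
  S398 vs S256: 3
  S398 vs S243: 7
  S398 vs S125: 4
  S398 vs S223: 4
  S256 vs S243: 10
  S256 vs S125: 5
  S256 vs S223: 7
  S243 vs S125: 10
  S243 vs S223: 10
  S125 vs S223: 6
The smallest is 3, between S398 and S256.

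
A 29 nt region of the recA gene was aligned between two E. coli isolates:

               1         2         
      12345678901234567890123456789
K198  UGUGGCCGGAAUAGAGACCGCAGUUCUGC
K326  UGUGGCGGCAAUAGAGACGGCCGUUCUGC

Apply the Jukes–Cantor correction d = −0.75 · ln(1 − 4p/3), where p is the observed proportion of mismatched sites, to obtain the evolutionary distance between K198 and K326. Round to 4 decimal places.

Differing sites — 7:C/G; 9:G/C; 19:C/G; 22:A/C.
p = 4/29 = 0.137931.
d = −0.75 · ln(1 − (4/3)·0.137931) = −0.75 · ln(0.816092) = −0.75 · (-0.203228) = 0.1524.

0.1524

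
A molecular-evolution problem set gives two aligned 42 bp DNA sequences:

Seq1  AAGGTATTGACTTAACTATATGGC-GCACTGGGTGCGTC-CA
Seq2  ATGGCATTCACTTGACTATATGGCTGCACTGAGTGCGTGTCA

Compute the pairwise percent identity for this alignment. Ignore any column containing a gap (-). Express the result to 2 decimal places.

85.00%

Excluding the 2 gap columns leaves 40 comparable sites.
Mismatches occur at site 2 (A→T), site 5 (T→C), site 9 (G→C), site 14 (A→G), site 32 (G→A), site 39 (C→G).
34 of the 40 comparable sites match, so the percent identity is 34/40 × 100 = 85.00%.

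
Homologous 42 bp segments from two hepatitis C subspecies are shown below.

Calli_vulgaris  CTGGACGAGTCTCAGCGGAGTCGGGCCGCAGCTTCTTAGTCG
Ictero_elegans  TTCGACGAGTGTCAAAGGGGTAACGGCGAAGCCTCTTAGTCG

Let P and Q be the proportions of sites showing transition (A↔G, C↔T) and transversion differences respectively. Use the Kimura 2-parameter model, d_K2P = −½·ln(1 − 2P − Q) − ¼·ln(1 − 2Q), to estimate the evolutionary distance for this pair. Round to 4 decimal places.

0.3608

The sequences differ at positions 1 (C/T, transition), 3 (G/C, transversion), 11 (C/G, transversion), 15 (G/A, transition), 16 (C/A, transversion), 19 (A/G, transition), 22 (C/A, transversion), 23 (G/A, transition), 24 (G/C, transversion), 26 (C/G, transversion), 29 (C/A, transversion), 33 (T/C, transition).
Of the 12 differences, 5 transitions and 7 transversions over 42 sites: P = 5/42 = 0.119048, Q = 7/42 = 0.166667.
d = −0.5·ln(0.595237) − 0.25·ln(0.666666) = −0.5·(-0.518796) − 0.25·(-0.405466) = 0.3608.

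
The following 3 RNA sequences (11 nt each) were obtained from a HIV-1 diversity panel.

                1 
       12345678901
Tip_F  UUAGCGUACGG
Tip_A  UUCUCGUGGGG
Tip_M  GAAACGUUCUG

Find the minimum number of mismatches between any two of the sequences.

Pairwise Hamming distances:
  Tip_F vs Tip_A: 4
  Tip_F vs Tip_M: 5
  Tip_A vs Tip_M: 7
The smallest is 4, between Tip_F and Tip_A.

4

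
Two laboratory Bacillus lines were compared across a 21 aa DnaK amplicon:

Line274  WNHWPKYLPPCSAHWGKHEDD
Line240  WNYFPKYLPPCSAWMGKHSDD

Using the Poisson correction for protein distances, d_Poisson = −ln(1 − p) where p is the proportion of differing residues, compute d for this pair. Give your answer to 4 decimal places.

0.2719

Mismatches occur at site 3 (H/Y), site 4 (W/F), site 14 (H/W), site 15 (W/M), site 19 (E/S).
p = 5/21 = 0.238095.
d = −ln(1 − 0.238095) = −ln(0.761905) = 0.2719.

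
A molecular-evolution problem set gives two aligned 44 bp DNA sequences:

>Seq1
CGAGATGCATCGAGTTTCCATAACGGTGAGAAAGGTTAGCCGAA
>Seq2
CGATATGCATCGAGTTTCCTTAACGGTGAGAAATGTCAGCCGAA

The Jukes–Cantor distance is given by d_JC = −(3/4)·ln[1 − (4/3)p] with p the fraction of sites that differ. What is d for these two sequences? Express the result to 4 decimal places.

Mismatches occur at site 4 (G/T), site 20 (A/T), site 34 (G/T), site 37 (T/C).
p = 4/44 = 0.090909.
d = −0.75 · ln(1 − (4/3)·0.090909) = −0.75 · ln(0.878788) = −0.75 · (-0.129212) = 0.0969.

0.0969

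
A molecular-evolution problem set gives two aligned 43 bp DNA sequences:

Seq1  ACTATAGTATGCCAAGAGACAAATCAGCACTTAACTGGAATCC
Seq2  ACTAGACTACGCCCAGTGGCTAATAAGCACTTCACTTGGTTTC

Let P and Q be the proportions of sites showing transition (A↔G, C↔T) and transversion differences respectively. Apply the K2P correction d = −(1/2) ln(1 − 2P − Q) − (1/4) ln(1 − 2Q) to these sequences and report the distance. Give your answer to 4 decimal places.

Mismatches occur at site 5 (T/G, transversion), site 7 (G/C, transversion), site 10 (T/C, transition), site 14 (A/C, transversion), site 17 (A/T, transversion), site 19 (A/G, transition), site 21 (A/T, transversion), site 25 (C/A, transversion), site 33 (A/C, transversion), site 37 (G/T, transversion), site 39 (A/G, transition), site 40 (A/T, transversion), site 42 (C/T, transition).
Of the 13 differences, 4 transitions and 9 transversions over 43 sites: P = 4/43 = 0.093023, Q = 9/43 = 0.209302.
d = −0.5·ln(0.604652) − 0.25·ln(0.581396) = −0.5·(-0.503102) − 0.25·(-0.542323) = 0.3871.

0.3871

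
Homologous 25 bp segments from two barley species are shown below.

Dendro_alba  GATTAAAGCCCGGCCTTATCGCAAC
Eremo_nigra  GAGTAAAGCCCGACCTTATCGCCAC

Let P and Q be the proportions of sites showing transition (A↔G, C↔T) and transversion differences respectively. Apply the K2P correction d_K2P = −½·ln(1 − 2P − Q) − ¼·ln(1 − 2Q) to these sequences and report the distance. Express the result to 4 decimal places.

0.1308

Mismatches occur at site 3 (T↔G, transversion), site 13 (G↔A, transition), site 23 (A↔C, transversion).
Of the 3 differences, 1 transition and 2 transversions over 25 sites: P = 1/25 = 0.040000, Q = 2/25 = 0.080000.
d = −0.5·ln(0.840000) − 0.25·ln(0.840000) = −0.5·(-0.174353) − 0.25·(-0.174353) = 0.1308.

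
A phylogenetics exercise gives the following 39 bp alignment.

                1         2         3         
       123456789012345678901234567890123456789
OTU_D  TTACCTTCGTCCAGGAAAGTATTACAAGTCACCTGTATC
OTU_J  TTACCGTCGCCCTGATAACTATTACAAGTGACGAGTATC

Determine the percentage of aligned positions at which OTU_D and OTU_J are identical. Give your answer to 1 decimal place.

Mismatches occur at site 6 (T→G), site 10 (T→C), site 13 (A→T), site 15 (G→A), site 16 (A→T), site 19 (G→C), site 30 (C→G), site 33 (C→G), site 34 (T→A).
30 of the 39 sites match, so the percent identity is 30/39 × 100 = 76.9%.

76.9%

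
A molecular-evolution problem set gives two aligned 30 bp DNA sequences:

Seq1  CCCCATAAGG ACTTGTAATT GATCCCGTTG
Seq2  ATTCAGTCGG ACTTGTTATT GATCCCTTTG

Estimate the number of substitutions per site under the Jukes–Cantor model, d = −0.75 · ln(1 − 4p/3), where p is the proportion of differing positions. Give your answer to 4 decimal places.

0.3295

The sequences differ at positions 1 (C/A), 2 (C/T), 3 (C/T), 6 (T/G), 7 (A/T), 8 (A/C), 17 (A/T), 27 (G/T).
p = 8/30 = 0.266667.
d = −0.75 · ln(1 − (4/3)·0.266667) = −0.75 · ln(0.644444) = −0.75 · (-0.439367) = 0.3295.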